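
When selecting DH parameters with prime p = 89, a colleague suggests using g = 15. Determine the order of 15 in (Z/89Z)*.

By Lagrange's theorem, ord_89(15) divides φ(89) = 89 − 1 = 88 = 2^3 · 11.
Divisors of 88: 1, 2, 4, 8, 11, 22, 44, 88.
Compute 15^d (mod 89) for the divisors d until we hit 1:
15^1 ≡ 15 (mod 89)
15^2 ≡ 47 (mod 89)
15^4 ≡ 73 (mod 89)
15^8 ≡ 78 (mod 89)
15^11 ≡ 77 (mod 89)
15^22 ≡ 55 (mod 89)
15^44 ≡ 88 (mod 89)
15^88 ≡ 1 (mod 89) ✓
The smallest such exponent is 88, so the order of 15 is 88.

88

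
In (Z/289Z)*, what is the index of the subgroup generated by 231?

1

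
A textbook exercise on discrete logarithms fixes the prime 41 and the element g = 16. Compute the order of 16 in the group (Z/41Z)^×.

5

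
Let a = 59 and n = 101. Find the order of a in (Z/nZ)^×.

Since 59 ∈ (Z/101Z)^×, its order divides φ(101) = 101 − 1 = 100 = 2^2 · 5^2.
Divisors of 100: 1, 2, 4, 5, 10, 20, 25, 50, 100.
Evaluate successive powers at the divisors of 100:
59^1 ≡ 59 (mod 101)
59^2 ≡ 47 (mod 101)
59^4 ≡ 88 (mod 101)
59^5 ≡ 41 (mod 101)
59^10 ≡ 65 (mod 101)
59^20 ≡ 84 (mod 101)
59^25 ≡ 10 (mod 101)
59^50 ≡ 100 (mod 101)
59^100 ≡ 1 (mod 101) ✓
Therefore the multiplicative order of 59 modulo 101 is 100.

100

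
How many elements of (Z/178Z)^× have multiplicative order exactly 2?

φ(178) = φ(2)·φ(89) = 1·88 = 88 = 2^3 · 11.
In a cyclic group of order 88, there are φ(d) elements of order d for each divisor d of 88, and zero for non-divisors.
2 | 88, and φ(2) = 2 − 1 = 1.

1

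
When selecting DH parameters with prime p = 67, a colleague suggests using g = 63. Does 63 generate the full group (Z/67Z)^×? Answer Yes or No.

Yes

φ(67) = 67 − 1 = 66 = 2 · 3 · 11.
An element g generates (Z/67Z)^× iff g^(66/q) ≢ 1 (mod 67) for each prime q ∈ {2, 3, 11}.
63^33 ≡ 66 (mod 67)  [q = 2: ≢ 1 ✓]
63^22 ≡ 29 (mod 67)  [q = 3: ≢ 1 ✓]
63^6 ≡ 9 (mod 67)  [q = 11: ≢ 1 ✓]
None equal 1, so ord_67(63) = 66: 63 is a primitive root.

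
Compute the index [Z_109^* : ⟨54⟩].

3

ord(54) | φ(109) = 109 − 1 = 108 = 2^2 · 3^3.
Divisors of 108: 1, 2, 3, 4, 6, 9, 12, 18, 27, 36, 54, 108.
Check 54^d mod 109 for each divisor in increasing order:
54^1 ≡ 54 (mod 109)
54^2 ≡ 82 (mod 109)
54^3 ≡ 68 (mod 109)
54^4 ≡ 75 (mod 109)
54^6 ≡ 46 (mod 109)
54^9 ≡ 76 (mod 109)
54^12 ≡ 45 (mod 109)
54^18 ≡ 108 (mod 109)
54^27 ≡ 33 (mod 109)
54^36 ≡ 1 (mod 109) ✓
Thus |⟨54⟩| = ord(54) = 36.
[(Z/109Z)^× : ⟨54⟩] = 108/36 = 3.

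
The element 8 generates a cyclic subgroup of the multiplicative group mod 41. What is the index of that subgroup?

Since 8 ∈ (Z/41Z)^×, its order divides φ(41) = 41 − 1 = 40 = 2^3 · 5.
Divisors of 40: 1, 2, 4, 5, 8, 10, 20, 40.
Check 8^d mod 41 for each divisor in increasing order:
8^1 ≡ 8 (mod 41)
8^2 ≡ 23 (mod 41)
8^4 ≡ 37 (mod 41)
8^5 ≡ 9 (mod 41)
8^8 ≡ 16 (mod 41)
8^10 ≡ 40 (mod 41)
8^20 ≡ 1 (mod 41) ✓
Thus |⟨8⟩| = ord(8) = 20.
Index = |(Z/41Z)^×| / |⟨8⟩| = 40 / 20 = 2.

2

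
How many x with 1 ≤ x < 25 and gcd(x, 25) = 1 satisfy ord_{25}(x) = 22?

0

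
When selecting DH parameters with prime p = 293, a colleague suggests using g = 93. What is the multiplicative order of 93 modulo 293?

292

Since 93 ∈ (Z/293Z)^×, its order divides φ(293) = 293 − 1 = 292 = 2^2 · 73.
Divisors of 292: 1, 2, 4, 73, 146, 292.
Check 93^d mod 293 for each divisor in increasing order:
93^1 ≡ 93
93^2 ≡ 152
93^4 ≡ 250
93^73 ≡ 155
93^146 ≡ 292
93^292 ≡ 1
So ord_293(93) = 292.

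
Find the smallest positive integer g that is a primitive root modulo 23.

φ(23) = 23 − 1 = 22 = 2 · 11.
g is a primitive root iff g^(22/q) ≢ 1 (mod 23) for each prime q ∈ {2, 11}.
g = 2: 2^11 ≡ 1 — hits 1, so not a primitive root.
g = 3: 3^11 ≡ 1 — hits 1, so not a primitive root.
g = 4: 4^11 ≡ 1 — hits 1, so not a primitive root.
g = 5: 5^11 ≡ 22; 5^2 ≡ 2 — none is 1, so 5 is a primitive root.
The smallest primitive root modulo 23 is 5.

5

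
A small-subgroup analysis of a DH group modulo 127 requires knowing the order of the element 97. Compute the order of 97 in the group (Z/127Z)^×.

By Lagrange's theorem, ord_127(97) divides φ(127) = 127 − 1 = 126 = 2 · 3^2 · 7.
Divisors of 126: 1, 2, 3, 6, 7, 9, 14, 18, 21, 42, 63, 126.
Compute 97^d (mod 127) for the divisors d until we hit 1:
97^1 ≡ 97
97^2 ≡ 11
97^3 ≡ 51
97^6 ≡ 61
97^7 ≡ 75
97^9 ≡ 63
97^14 ≡ 37
97^18 ≡ 32
97^21 ≡ 108
97^42 ≡ 107
97^63 ≡ 126
97^126 ≡ 1
Therefore the multiplicative order of 97 modulo 127 is 126.

126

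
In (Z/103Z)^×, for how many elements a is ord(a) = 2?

1

φ(103) = 103 − 1 = 102 = 2 · 3 · 17.
Since (Z/103Z)^× is cyclic of order 102, the number of elements of order d is φ(d) when d | 102 and 0 otherwise.
2 | 102, and φ(2) = 2 − 1 = 1.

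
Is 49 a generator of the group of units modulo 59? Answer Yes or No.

No

φ(59) = 59 − 1 = 58 = 2 · 29.
49 is a primitive root mod 59 iff 49^(φ(59)/q) ≢ 1 for every prime q | φ(59), i.e. q ∈ {2, 29}.
49^29 ≡ 1 (mod 59)  [q = 2: ≡ 1 ✗]
49^2 ≡ 41 (mod 59)  [q = 29: ≢ 1 ✓]
49^29 ≡ 1 shows ord(49) | 29, strictly less than φ(59); not a primitive root.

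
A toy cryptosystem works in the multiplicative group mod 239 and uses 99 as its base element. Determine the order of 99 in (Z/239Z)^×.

ord(99) | φ(239) = 239 − 1 = 238 = 2 · 7 · 17.
Divisors of 238: 1, 2, 7, 14, 17, 34, 119, 238.
Compute 99^d (mod 239) for the divisors d until we hit 1:
99^1 ≡ 99 (mod 239)
99^2 ≡ 2 (mod 239)
99^7 ≡ 75 (mod 239)
99^14 ≡ 128 (mod 239)
99^17 ≡ 10 (mod 239)
99^34 ≡ 100 (mod 239)
99^119 ≡ 1 (mod 239) ✓
The smallest such exponent is 119, so the order of 99 is 119.

119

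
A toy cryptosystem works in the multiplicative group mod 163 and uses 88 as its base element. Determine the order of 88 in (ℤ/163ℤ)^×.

81

ord(88) | φ(163) = 163 − 1 = 162 = 2 · 3^4.
Divisors of 162: 1, 2, 3, 6, 9, 18, 27, 54, 81, 162.
Compute 88^d (mod 163) for the divisors d until we hit 1:
88^1 ≡ 88
88^2 ≡ 83
88^3 ≡ 132
88^6 ≡ 146
88^9 ≡ 38
88^18 ≡ 140
88^27 ≡ 104
88^54 ≡ 58
88^81 ≡ 1
So ord_163(88) = 81.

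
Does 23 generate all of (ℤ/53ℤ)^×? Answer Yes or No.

No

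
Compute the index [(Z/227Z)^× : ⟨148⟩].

1

ord(148) | φ(227) = 227 − 1 = 226 = 2 · 113.
Divisors of 226: 1, 2, 113, 226.
Evaluate successive powers at the divisors of 226:
148^1 ≡ 148 (mod 227)
148^2 ≡ 112 (mod 227)
148^113 ≡ 226 (mod 227)
148^226 ≡ 1 (mod 227) ✓
So ord_227(148) = 226, hence |⟨148⟩| = 226.
Index = |(Z/227Z)^×| / |⟨148⟩| = 226 / 226 = 1.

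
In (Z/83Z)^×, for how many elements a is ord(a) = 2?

φ(83) = 83 − 1 = 82 = 2 · 41.
(Z/83Z)^× is cyclic (|G| = 82); a cyclic group of order m has exactly φ(d) elements of each order d | m, and none otherwise.
2 | 82, and φ(2) = 2 − 1 = 1.

1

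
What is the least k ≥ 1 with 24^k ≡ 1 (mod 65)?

12

Since 24 ∈ (Z/65Z)^×, its order divides φ(65) = φ(5·13) = (5−1)·(13−1) = 4·12 = 48 = 2^4 · 3.
Divisors of 48: 1, 2, 3, 4, 6, 8, 12, 16, 24, 48.
Check 24^d mod 65 for each divisor in increasing order:
24^1 ≡ 24
24^2 ≡ 56
24^3 ≡ 44
24^4 ≡ 16
24^6 ≡ 51
24^8 ≡ 61
24^12 ≡ 1
Therefore the multiplicative order of 24 modulo 65 is 12.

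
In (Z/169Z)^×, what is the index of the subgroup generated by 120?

ord(120) | φ(169) = φ(13^2) = 13·(13−1) = 156 = 2^2 · 3 · 13.
Divisors of 156: 1, 2, 3, 4, 6, 12, 13, 26, 39, 52, 78, 156.
Check 120^d mod 169 for each divisor in increasing order:
120^1 ≡ 120 (mod 169)
120^2 ≡ 35 (mod 169)
120^3 ≡ 144 (mod 169)
120^4 ≡ 42 (mod 169)
120^6 ≡ 118 (mod 169)
120^12 ≡ 66 (mod 169)
120^13 ≡ 146 (mod 169)
120^26 ≡ 22 (mod 169)
120^39 ≡ 1 (mod 169) ✓
The order of 120 is 39, so the subgroup it generates has 39 elements.
The index is φ(169) / ord(120) = 156 / 39 = 4.

4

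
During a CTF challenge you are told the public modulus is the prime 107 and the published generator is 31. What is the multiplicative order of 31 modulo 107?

106

Since 31 ∈ (Z/107Z)^×, its order divides φ(107) = 107 − 1 = 106 = 2 · 53.
Divisors of 106: 1, 2, 53, 106.
Check 31^d mod 107 for each divisor in increasing order:
31^1 ≡ 31
31^2 ≡ 105
31^53 ≡ 106
31^106 ≡ 1
The smallest such exponent is 106, so the order of 31 is 106.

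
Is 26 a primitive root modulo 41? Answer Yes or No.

Yes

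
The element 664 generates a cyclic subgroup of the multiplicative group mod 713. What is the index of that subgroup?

The order of 664 must divide φ(713) = φ(23·31) = (23−1)·(31−1) = 22·30 = 660 = 2^2 · 3 · 5 · 11.
Divisors of 660: 1, 2, 3, 4, 5, 6, 10, 11, 12, 15, 20, 22, 30, 33, 44, 55, 60, 66, 110, 132, 165, 220, 330, 660.
Test each divisor d:
664^1 ≡ 664
664^2 ≡ 262
664^3 ≡ 709
664^4 ≡ 196
664^5 ≡ 378
664^6 ≡ 16
664^10 ≡ 284
664^11 ≡ 344
664^12 ≡ 256
664^15 ≡ 402
664^20 ≡ 87
664^22 ≡ 691
664^30 ≡ 466
664^33 ≡ 275
664^44 ≡ 484
664^55 ≡ 367
664^60 ≡ 404
664^66 ≡ 47
664^110 ≡ 645
664^132 ≡ 70
664^165 ≡ 712
664^220 ≡ 346
664^330 ≡ 1
The order of 664 is 330, so the subgroup it generates has 330 elements.
Index = |(Z/713Z)^×| / |⟨664⟩| = 660 / 330 = 2.

2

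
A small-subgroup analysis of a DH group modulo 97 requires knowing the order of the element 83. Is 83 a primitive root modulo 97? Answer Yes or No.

φ(97) = 97 − 1 = 96 = 2^5 · 3.
Test 83^(96/q) mod 97 for each prime factor q of 96:
83^48 ≡ 96 (mod 97)  [q = 2: ≢ 1 ✓]
83^32 ≡ 61 (mod 97)  [q = 3: ≢ 1 ✓]
All checks pass, so 83 has order 96 and is a primitive root modulo 97.

Yes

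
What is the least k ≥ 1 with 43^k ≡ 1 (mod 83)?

82

By Lagrange's theorem, ord_83(43) divides φ(83) = 83 − 1 = 82 = 2 · 41.
Divisors of 82: 1, 2, 41, 82.
Evaluate successive powers at the divisors of 82:
43^1 ≡ 43 (mod 83)
43^2 ≡ 23 (mod 83)
43^41 ≡ 82 (mod 83)
43^82 ≡ 1 (mod 83) ✓
Hence ord(43) = 82.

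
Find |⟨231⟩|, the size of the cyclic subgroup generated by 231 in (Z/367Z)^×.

183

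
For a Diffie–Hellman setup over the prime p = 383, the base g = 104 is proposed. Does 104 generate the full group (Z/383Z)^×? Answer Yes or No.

Yes

φ(383) = 383 − 1 = 382 = 2 · 191.
104 is a primitive root mod 383 iff 104^(φ(383)/q) ≢ 1 for every prime q | φ(383), i.e. q ∈ {2, 191}.
104^191 ≡ 382 (mod 383)  [q = 2: ≢ 1 ✓]
104^2 ≡ 92 (mod 383)  [q = 191: ≢ 1 ✓]
None equal 1, so ord_383(104) = 382: 104 is a primitive root.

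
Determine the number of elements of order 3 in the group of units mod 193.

φ(193) = 193 − 1 = 192 = 2^6 · 3.
(Z/193Z)^× is cyclic (|G| = 192); a cyclic group of order m has exactly φ(d) elements of each order d | m, and none otherwise.
3 | 192, and φ(3) = 3 − 1 = 2.

2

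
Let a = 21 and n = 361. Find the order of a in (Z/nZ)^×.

By Lagrange's theorem, ord_361(21) divides φ(361) = φ(19^2) = 19·(19−1) = 342 = 2 · 3^2 · 19.
Divisors of 342: 1, 2, 3, 6, 9, 18, 19, 38, 57, 114, 171, 342.
Evaluate successive powers at the divisors of 342:
21^1 ≡ 21
21^2 ≡ 80
21^3 ≡ 236
21^6 ≡ 102
21^9 ≡ 246
21^18 ≡ 229
21^19 ≡ 116
21^38 ≡ 99
21^57 ≡ 293
21^114 ≡ 292
21^171 ≡ 360
21^342 ≡ 1
Hence ord(21) = 342.

342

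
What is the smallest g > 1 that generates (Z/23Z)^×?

φ(23) = 23 − 1 = 22 = 2 · 11.
Test candidates g = 2, 3, … against the prime factors q ∈ {2, 11} of φ(23): g is a generator iff g^(22/q) ≢ 1 for every such q.
g = 2: 2^11 ≡ 1 — hits 1, so not a primitive root.
g = 3: 3^11 ≡ 1 — hits 1, so not a primitive root.
g = 4: 4^11 ≡ 1 — hits 1, so not a primitive root.
g = 5: 5^11 ≡ 22; 5^2 ≡ 2 — none is 1, so 5 is a primitive root.
Hence the least primitive root of 23 is 5.

5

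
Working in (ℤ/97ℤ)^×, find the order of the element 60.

96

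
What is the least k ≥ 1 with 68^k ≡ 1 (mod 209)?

30

By Lagrange's theorem, ord_209(68) divides φ(209) = φ(11·19) = (11−1)·(19−1) = 10·18 = 180 = 2^2 · 3^2 · 5.
Divisors of 180: 1, 2, 3, 4, 5, 6, 9, 10, 12, 15, 18, 20, 30, 36, 45, 60, 90, 180.
Evaluate successive powers at the divisors of 180:
68^1 ≡ 68 (mod 209)
68^2 ≡ 26 (mod 209)
68^3 ≡ 96 (mod 209)
68^4 ≡ 49 (mod 209)
68^5 ≡ 197 (mod 209)
68^6 ≡ 20 (mod 209)
68^9 ≡ 39 (mod 209)
68^10 ≡ 144 (mod 209)
68^12 ≡ 191 (mod 209)
68^15 ≡ 153 (mod 209)
68^18 ≡ 58 (mod 209)
68^20 ≡ 45 (mod 209)
68^30 ≡ 1 (mod 209) ✓
Hence ord(68) = 30.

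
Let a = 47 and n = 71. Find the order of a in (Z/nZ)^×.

By Lagrange's theorem, ord_71(47) divides φ(71) = 71 − 1 = 70 = 2 · 5 · 7.
Divisors of 70: 1, 2, 5, 7, 10, 14, 35, 70.
Check 47^d mod 71 for each divisor in increasing order:
47^1 ≡ 47
47^2 ≡ 8
47^5 ≡ 26
47^7 ≡ 66
47^10 ≡ 37
47^14 ≡ 25
47^35 ≡ 70
47^70 ≡ 1
Therefore the multiplicative order of 47 modulo 71 is 70.

70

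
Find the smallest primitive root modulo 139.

2

φ(139) = 139 − 1 = 138 = 2 · 3 · 23.
g is a primitive root iff g^(138/q) ≢ 1 (mod 139) for each prime q ∈ {2, 3, 23}.
g = 2: 2^69 ≡ 138; 2^46 ≡ 96; 2^6 ≡ 64 — none is 1, so 2 is a primitive root.
Hence the least primitive root of 139 is 2.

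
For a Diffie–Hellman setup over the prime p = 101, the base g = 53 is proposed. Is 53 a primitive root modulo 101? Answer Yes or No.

φ(101) = 101 − 1 = 100 = 2^2 · 5^2.
53 is a primitive root mod 101 iff 53^(φ(101)/q) ≢ 1 for every prime q | φ(101), i.e. q ∈ {2, 5}.
53^50 ≡ 100 (mod 101)  [q = 2: ≢ 1 ✓]
53^20 ≡ 87 (mod 101)  [q = 5: ≢ 1 ✓]
All checks pass, so 53 has order 100 and is a primitive root modulo 101.

Yes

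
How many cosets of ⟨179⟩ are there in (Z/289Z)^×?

34

By Lagrange's theorem, ord_289(179) divides φ(289) = φ(17^2) = 17·(17−1) = 272 = 2^4 · 17.
Divisors of 272: 1, 2, 4, 8, 16, 17, 34, 68, 136, 272.
Compute 179^d (mod 289) for the divisors d until we hit 1:
179^1 ≡ 179 (mod 289)
179^2 ≡ 251 (mod 289)
179^4 ≡ 288 (mod 289)
179^8 ≡ 1 (mod 289) ✓
Thus |⟨179⟩| = ord(179) = 8.
Index = |(Z/289Z)^×| / |⟨179⟩| = 272 / 8 = 34.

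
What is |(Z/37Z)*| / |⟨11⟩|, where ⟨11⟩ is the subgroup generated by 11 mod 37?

The order of 11 must divide φ(37) = 37 − 1 = 36 = 2^2 · 3^2.
Divisors of 36: 1, 2, 3, 4, 6, 9, 12, 18, 36.
Evaluate successive powers at the divisors of 36:
11^1 ≡ 11
11^2 ≡ 10
11^3 ≡ 36
11^4 ≡ 26
11^6 ≡ 1
So ord_37(11) = 6, hence |⟨11⟩| = 6.
The index is φ(37) / ord(11) = 36 / 6 = 6.

6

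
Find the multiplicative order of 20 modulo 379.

189

The order of 20 must divide φ(379) = 379 − 1 = 378 = 2 · 3^3 · 7.
Divisors of 378: 1, 2, 3, 6, 7, 9, 14, 18, 21, 27, 42, 54, 63, 126, 189, 378.
Test each divisor d:
20^1 ≡ 20 (mod 379)
20^2 ≡ 21 (mod 379)
20^3 ≡ 41 (mod 379)
20^6 ≡ 165 (mod 379)
20^7 ≡ 268 (mod 379)
20^9 ≡ 322 (mod 379)
20^14 ≡ 193 (mod 379)
20^18 ≡ 217 (mod 379)
20^21 ≡ 180 (mod 379)
20^27 ≡ 138 (mod 379)
20^42 ≡ 185 (mod 379)
20^54 ≡ 94 (mod 379)
20^63 ≡ 327 (mod 379)
20^126 ≡ 51 (mod 379)
20^189 ≡ 1 (mod 379) ✓
Therefore the multiplicative order of 20 modulo 379 is 189.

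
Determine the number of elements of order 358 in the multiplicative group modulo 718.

178

φ(718) = φ(2)·φ(359) = 1·358 = 358 = 2 · 179.
Since (Z/718Z)^× is cyclic of order 358, the number of elements of order d is φ(d) when d | 358 and 0 otherwise.
358 = 2 · 179 divides 358, and φ(358) = 178.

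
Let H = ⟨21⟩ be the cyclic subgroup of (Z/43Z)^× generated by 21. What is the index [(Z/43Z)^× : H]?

6

ord(21) | φ(43) = 43 − 1 = 42 = 2 · 3 · 7.
Divisors of 42: 1, 2, 3, 6, 7, 14, 21, 42.
Check 21^d mod 43 for each divisor in increasing order:
21^1 ≡ 21 (mod 43)
21^2 ≡ 11 (mod 43)
21^3 ≡ 16 (mod 43)
21^6 ≡ 41 (mod 43)
21^7 ≡ 1 (mod 43) ✓
Thus |⟨21⟩| = ord(21) = 7.
The index is φ(43) / ord(21) = 42 / 7 = 6.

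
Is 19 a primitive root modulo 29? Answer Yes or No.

φ(29) = 29 − 1 = 28 = 2^2 · 7.
An element g generates (Z/29Z)^× iff g^(28/q) ≢ 1 (mod 29) for each prime q ∈ {2, 7}.
19^14 ≡ 28 (mod 29)  [q = 2: ≢ 1 ✓]
19^4 ≡ 24 (mod 29)  [q = 7: ≢ 1 ✓]
All checks pass, so 19 has order 28 and is a primitive root modulo 29.

Yes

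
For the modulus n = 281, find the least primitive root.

3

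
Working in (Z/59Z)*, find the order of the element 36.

29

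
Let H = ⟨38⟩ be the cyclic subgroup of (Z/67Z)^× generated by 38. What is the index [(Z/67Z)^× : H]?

By Lagrange's theorem, ord_67(38) divides φ(67) = 67 − 1 = 66 = 2 · 3 · 11.
Divisors of 66: 1, 2, 3, 6, 11, 22, 33, 66.
Test each divisor d:
38^1 ≡ 38
38^2 ≡ 37
38^3 ≡ 66
38^6 ≡ 1
Thus |⟨38⟩| = ord(38) = 6.
The index is φ(67) / ord(38) = 66 / 6 = 11.

11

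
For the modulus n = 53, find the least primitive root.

2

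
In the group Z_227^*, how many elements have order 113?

112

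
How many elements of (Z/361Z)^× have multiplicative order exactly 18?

φ(361) = φ(19^2) = 19·(19−1) = 342 = 2 · 3^2 · 19.
In a cyclic group of order 342, there are φ(d) elements of order d for each divisor d of 342, and zero for non-divisors.
18 = 2 · 3^2 divides 342, and φ(18) = 6.

6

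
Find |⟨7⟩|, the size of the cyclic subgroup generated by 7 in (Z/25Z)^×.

ord(7) | φ(25) = φ(5^2) = 5·(5−1) = 20 = 2^2 · 5.
Divisors of 20: 1, 2, 4, 5, 10, 20.
Compute 7^d (mod 25) for the divisors d until we hit 1:
7^1 ≡ 7 (mod 25)
7^2 ≡ 24 (mod 25)
7^4 ≡ 1 (mod 25) ✓
Therefore the multiplicative order of 7 modulo 25 is 4.

4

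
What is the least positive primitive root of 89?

3

φ(89) = 89 − 1 = 88 = 2^3 · 11.
g is a primitive root iff g^(88/q) ≢ 1 (mod 89) for each prime q ∈ {2, 11}.
g = 2: 2^44 ≡ 1 — hits 1, so not a primitive root.
g = 3: 3^44 ≡ 88; 3^8 ≡ 64 — none is 1, so 3 is a primitive root.
The smallest primitive root modulo 89 is 3.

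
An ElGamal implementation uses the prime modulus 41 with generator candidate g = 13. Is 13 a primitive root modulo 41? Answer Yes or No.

φ(41) = 41 − 1 = 40 = 2^3 · 5.
It suffices to check that the order of 13 is not a proper divisor of 40: compute 13^(40/q) for q ∈ {2, 5}.
13^20 ≡ 40 (mod 41)  [q = 2: ≢ 1 ✓]
13^8 ≡ 10 (mod 41)  [q = 5: ≢ 1 ✓]
Every test exponent gives a nontrivial residue, hence 13 generates the full group.

Yes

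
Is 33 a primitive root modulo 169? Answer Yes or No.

Yes

φ(169) = φ(13^2) = 13·(13−1) = 156 = 2^2 · 3 · 13.
An element g generates (Z/169Z)^× iff g^(156/q) ≢ 1 (mod 169) for each prime q ∈ {2, 3, 13}.
33^78 ≡ 168 (mod 169)  [q = 2: ≢ 1 ✓]
33^52 ≡ 22 (mod 169)  [q = 3: ≢ 1 ✓]
33^12 ≡ 66 (mod 169)  [q = 13: ≢ 1 ✓]
All checks pass, so 33 has order 156 and is a primitive root modulo 169.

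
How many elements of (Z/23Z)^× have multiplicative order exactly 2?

1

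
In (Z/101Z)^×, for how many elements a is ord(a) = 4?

φ(101) = 101 − 1 = 100 = 2^2 · 5^2.
(Z/101Z)^× is cyclic (|G| = 100); a cyclic group of order m has exactly φ(d) elements of each order d | m, and none otherwise.
4 = 2^2 divides 100, and φ(4) = 2.

2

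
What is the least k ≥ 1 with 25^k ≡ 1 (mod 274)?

68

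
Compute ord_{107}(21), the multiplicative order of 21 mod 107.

Since 21 ∈ (Z/107Z)^×, its order divides φ(107) = 107 − 1 = 106 = 2 · 53.
Divisors of 106: 1, 2, 53, 106.
Evaluate successive powers at the divisors of 106:
21^1 ≡ 21 (mod 107)
21^2 ≡ 13 (mod 107)
21^53 ≡ 106 (mod 107)
21^106 ≡ 1 (mod 107) ✓
The smallest such exponent is 106, so the order of 21 is 106.

106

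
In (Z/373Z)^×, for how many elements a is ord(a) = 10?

φ(373) = 373 − 1 = 372 = 2^2 · 3 · 31.
Since (Z/373Z)^× is cyclic of order 372, the number of elements of order d is φ(d) when d | 372 and 0 otherwise.
10 does not divide 372, so no element of (Z/373Z)^× has order 10.

0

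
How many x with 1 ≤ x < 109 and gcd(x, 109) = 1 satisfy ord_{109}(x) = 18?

6

φ(109) = 109 − 1 = 108 = 2^2 · 3^3.
In a cyclic group of order 108, there are φ(d) elements of order d for each divisor d of 108, and zero for non-divisors.
18 = 2 · 3^2 divides 108, and φ(18) = 6.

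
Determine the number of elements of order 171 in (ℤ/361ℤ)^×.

φ(361) = φ(19^2) = 19·(19−1) = 342 = 2 · 3^2 · 19.
Since (Z/361Z)^× is cyclic of order 342, the number of elements of order d is φ(d) when d | 342 and 0 otherwise.
171 = 3^2 · 19 divides 342, and φ(171) = 108.

108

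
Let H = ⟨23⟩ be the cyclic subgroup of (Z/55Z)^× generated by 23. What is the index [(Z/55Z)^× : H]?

Since 23 ∈ (Z/55Z)^×, its order divides φ(55) = φ(5·11) = (5−1)·(11−1) = 4·10 = 40 = 2^3 · 5.
Divisors of 40: 1, 2, 4, 5, 8, 10, 20, 40.
Evaluate successive powers at the divisors of 40:
23^1 ≡ 23 (mod 55)
23^2 ≡ 34 (mod 55)
23^4 ≡ 1 (mod 55) ✓
So ord_55(23) = 4, hence |⟨23⟩| = 4.
The index is φ(55) / ord(23) = 40 / 4 = 10.

10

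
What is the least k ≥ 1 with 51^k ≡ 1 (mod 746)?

By Lagrange's theorem, ord_746(51) divides φ(746) = φ(2)·φ(373) = 1·372 = 372 = 2^2 · 3 · 31.
Divisors of 372: 1, 2, 3, 4, 6, 12, 31, 62, 93, 124, 186, 372.
Compute 51^d (mod 746) for the divisors d until we hit 1:
51^1 ≡ 51 (mod 746)
51^2 ≡ 363 (mod 746)
51^3 ≡ 609 (mod 746)
51^4 ≡ 473 (mod 746)
51^6 ≡ 119 (mod 746)
51^12 ≡ 733 (mod 746)
51^31 ≡ 657 (mod 746)
51^62 ≡ 461 (mod 746)
51^93 ≡ 1 (mod 746) ✓
The smallest such exponent is 93, so the order of 51 is 93.

93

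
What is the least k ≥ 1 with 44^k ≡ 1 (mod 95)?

18

Since 44 ∈ (Z/95Z)^×, its order divides φ(95) = φ(5·19) = (5−1)·(19−1) = 4·18 = 72 = 2^3 · 3^2.
Divisors of 72: 1, 2, 3, 4, 6, 8, 9, 12, 18, 24, 36, 72.
Evaluate successive powers at the divisors of 72:
44^1 ≡ 44 (mod 95)
44^2 ≡ 36 (mod 95)
44^3 ≡ 64 (mod 95)
44^4 ≡ 61 (mod 95)
44^6 ≡ 11 (mod 95)
44^8 ≡ 16 (mod 95)
44^9 ≡ 39 (mod 95)
44^12 ≡ 26 (mod 95)
44^18 ≡ 1 (mod 95) ✓
Therefore the multiplicative order of 44 modulo 95 is 18.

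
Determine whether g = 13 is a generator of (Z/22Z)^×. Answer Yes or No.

φ(22) = φ(2)·φ(11) = 1·10 = 10 = 2 · 5.
Test 13^(10/q) mod 22 for each prime factor q of 10:
13^5 ≡ 21 (mod 22)  [q = 2: ≢ 1 ✓]
13^2 ≡ 15 (mod 22)  [q = 5: ≢ 1 ✓]
All checks pass, so 13 has order 10 and is a primitive root modulo 22.

Yes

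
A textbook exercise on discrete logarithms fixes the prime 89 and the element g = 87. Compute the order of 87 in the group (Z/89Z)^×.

22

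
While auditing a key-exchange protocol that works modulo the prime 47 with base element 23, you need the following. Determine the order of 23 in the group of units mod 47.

Since 23 ∈ (Z/47Z)^×, its order divides φ(47) = 47 − 1 = 46 = 2 · 23.
Divisors of 46: 1, 2, 23, 46.
Check 23^d mod 47 for each divisor in increasing order:
23^1 ≡ 23 (mod 47)
23^2 ≡ 12 (mod 47)
23^23 ≡ 46 (mod 47)
23^46 ≡ 1 (mod 47) ✓
Hence ord(23) = 46.

46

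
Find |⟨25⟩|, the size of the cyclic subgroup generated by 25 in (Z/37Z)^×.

18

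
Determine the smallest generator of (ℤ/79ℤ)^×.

3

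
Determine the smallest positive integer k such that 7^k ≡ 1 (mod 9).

By Lagrange's theorem, ord_9(7) divides φ(9) = φ(3^2) = 3·(3−1) = 6 = 2 · 3.
Divisors of 6: 1, 2, 3, 6.
Check 7^d mod 9 for each divisor in increasing order:
7^1 ≡ 7 (mod 9)
7^2 ≡ 4 (mod 9)
7^3 ≡ 1 (mod 9) ✓
The smallest such exponent is 3, so the order of 7 is 3.

3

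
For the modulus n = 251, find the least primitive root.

φ(251) = 251 − 1 = 250 = 2 · 5^3.
g is a primitive root iff g^(250/q) ≢ 1 (mod 251) for each prime q ∈ {2, 5}.
g = 2: 2^125 ≡ 250; 2^50 ≡ 1 — hits 1, so not a primitive root.
g = 3: 3^125 ≡ 1 — hits 1, so not a primitive root.
g = 4: 4^125 ≡ 1 — hits 1, so not a primitive root.
g = 5: 5^125 ≡ 1 — hits 1, so not a primitive root.
g = 6: 6^125 ≡ 250; 6^50 ≡ 219 — none is 1, so 6 is a primitive root.
The smallest primitive root modulo 251 is 6.

6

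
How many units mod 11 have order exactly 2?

1

φ(11) = 11 − 1 = 10 = 2 · 5.
In a cyclic group of order 10, there are φ(d) elements of order d for each divisor d of 10, and zero for non-divisors.
2 | 10, and φ(2) = 2 − 1 = 1.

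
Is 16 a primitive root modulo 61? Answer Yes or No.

No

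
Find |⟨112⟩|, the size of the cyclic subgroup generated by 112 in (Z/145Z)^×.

28

ord(112) | φ(145) = φ(5·29) = (5−1)·(29−1) = 4·28 = 112 = 2^4 · 7.
Divisors of 112: 1, 2, 4, 7, 8, 14, 16, 28, 56, 112.
Evaluate successive powers at the divisors of 112:
112^1 ≡ 112 (mod 145)
112^2 ≡ 74 (mod 145)
112^4 ≡ 111 (mod 145)
112^7 ≡ 88 (mod 145)
112^8 ≡ 141 (mod 145)
112^14 ≡ 59 (mod 145)
112^16 ≡ 16 (mod 145)
112^28 ≡ 1 (mod 145) ✓
The smallest such exponent is 28, so the order of 112 is 28.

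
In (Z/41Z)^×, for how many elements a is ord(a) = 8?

4

φ(41) = 41 − 1 = 40 = 2^3 · 5.
(Z/41Z)^× is cyclic (|G| = 40); a cyclic group of order m has exactly φ(d) elements of each order d | m, and none otherwise.
8 = 2^3 divides 40, and φ(8) = 4.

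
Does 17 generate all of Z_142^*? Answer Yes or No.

φ(142) = φ(2)·φ(71) = 1·70 = 70 = 2 · 5 · 7.
17 is a primitive root mod 142 iff 17^(φ(142)/q) ≢ 1 for every prime q | φ(142), i.e. q ∈ {2, 5, 7}.
17^35 ≡ 141 (mod 142)  [q = 2: ≢ 1 ✓]
17^14 ≡ 25 (mod 142)  [q = 5: ≢ 1 ✓]
17^10 ≡ 1 (mod 142)  [q = 7: ≡ 1 ✗]
The check at q = 7 fails, so 17 generates a proper subgroup.

No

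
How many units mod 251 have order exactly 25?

20

φ(251) = 251 − 1 = 250 = 2 · 5^3.
In a cyclic group of order 250, there are φ(d) elements of order d for each divisor d of 250, and zero for non-divisors.
25 = 5^2 divides 250, and φ(25) = 20.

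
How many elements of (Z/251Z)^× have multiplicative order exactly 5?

φ(251) = 251 − 1 = 250 = 2 · 5^3.
In a cyclic group of order 250, there are φ(d) elements of order d for each divisor d of 250, and zero for non-divisors.
5 | 250, and φ(5) = 5 − 1 = 4.

4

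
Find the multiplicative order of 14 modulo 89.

88

By Lagrange's theorem, ord_89(14) divides φ(89) = 89 − 1 = 88 = 2^3 · 11.
Divisors of 88: 1, 2, 4, 8, 11, 22, 44, 88.
Check 14^d mod 89 for each divisor in increasing order:
14^1 ≡ 14
14^2 ≡ 18
14^4 ≡ 57
14^8 ≡ 45
14^11 ≡ 37
14^22 ≡ 34
14^44 ≡ 88
14^88 ≡ 1
Hence ord(14) = 88.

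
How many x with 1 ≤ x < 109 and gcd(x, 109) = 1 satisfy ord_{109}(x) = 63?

0

φ(109) = 109 − 1 = 108 = 2^2 · 3^3.
In a cyclic group of order 108, there are φ(d) elements of order d for each divisor d of 108, and zero for non-divisors.
Here 108 is not a multiple of 63, so there are no elements of order 63.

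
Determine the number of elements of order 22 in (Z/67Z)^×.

φ(67) = 67 − 1 = 66 = 2 · 3 · 11.
(Z/67Z)^× is cyclic (|G| = 66); a cyclic group of order m has exactly φ(d) elements of each order d | m, and none otherwise.
22 = 2 · 11 divides 66, and φ(22) = 10.

10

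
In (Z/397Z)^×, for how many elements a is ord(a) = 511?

φ(397) = 397 − 1 = 396 = 2^2 · 3^2 · 11.
Since (Z/397Z)^× is cyclic of order 396, the number of elements of order d is φ(d) when d | 396 and 0 otherwise.
Here 396 is not a multiple of 511, so there are no elements of order 511.

0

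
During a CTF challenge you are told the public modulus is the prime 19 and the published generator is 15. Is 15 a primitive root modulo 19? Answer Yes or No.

Yes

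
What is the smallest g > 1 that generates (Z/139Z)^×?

2

φ(139) = 139 − 1 = 138 = 2 · 3 · 23.
g is a primitive root iff g^(138/q) ≢ 1 (mod 139) for each prime q ∈ {2, 3, 23}.
g = 2: 2^69 ≡ 138; 2^46 ≡ 96; 2^6 ≡ 64 — none is 1, so 2 is a primitive root.
Hence the least primitive root of 139 is 2.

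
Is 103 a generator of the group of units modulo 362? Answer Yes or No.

Yes

φ(362) = φ(2)·φ(181) = 1·180 = 180 = 2^2 · 3^2 · 5.
Test 103^(180/q) mod 362 for each prime factor q of 180:
103^90 ≡ 361 (mod 362)  [q = 2: ≢ 1 ✓]
103^60 ≡ 313 (mod 362)  [q = 3: ≢ 1 ✓]
103^36 ≡ 59 (mod 362)  [q = 5: ≢ 1 ✓]
All checks pass, so 103 has order 180 and is a primitive root modulo 362.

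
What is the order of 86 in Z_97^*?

48

By Lagrange's theorem, ord_97(86) divides φ(97) = 97 − 1 = 96 = 2^5 · 3.
Divisors of 96: 1, 2, 3, 4, 6, 8, 12, 16, 24, 32, 48, 96.
Compute 86^d (mod 97) for the divisors d until we hit 1:
86^1 ≡ 86 (mod 97)
86^2 ≡ 24 (mod 97)
86^3 ≡ 27 (mod 97)
86^4 ≡ 91 (mod 97)
86^6 ≡ 50 (mod 97)
86^8 ≡ 36 (mod 97)
86^12 ≡ 75 (mod 97)
86^16 ≡ 35 (mod 97)
86^24 ≡ 96 (mod 97)
86^32 ≡ 61 (mod 97)
86^48 ≡ 1 (mod 97) ✓
Therefore the multiplicative order of 86 modulo 97 is 48.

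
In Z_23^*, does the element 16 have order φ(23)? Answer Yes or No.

No

φ(23) = 23 − 1 = 22 = 2 · 11.
An element g generates (Z/23Z)^× iff g^(22/q) ≢ 1 (mod 23) for each prime q ∈ {2, 11}.
16^11 ≡ 1 (mod 23)  [q = 2: ≡ 1 ✗]
16^2 ≡ 3 (mod 23)  [q = 11: ≢ 1 ✓]
16^11 ≡ 1 shows ord(16) | 11, strictly less than φ(23); not a primitive root.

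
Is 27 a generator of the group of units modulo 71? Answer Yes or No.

No

φ(71) = 71 − 1 = 70 = 2 · 5 · 7.
27 is a primitive root mod 71 iff 27^(φ(71)/q) ≢ 1 for every prime q | φ(71), i.e. q ∈ {2, 5, 7}.
27^35 ≡ 1 (mod 71)  [q = 2: ≡ 1 ✗]
27^14 ≡ 57 (mod 71)  [q = 5: ≢ 1 ✓]
27^10 ≡ 45 (mod 71)  [q = 7: ≢ 1 ✓]
27^35 ≡ 1 shows ord(27) | 35, strictly less than φ(71); not a primitive root.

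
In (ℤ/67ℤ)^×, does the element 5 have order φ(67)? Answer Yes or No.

No

φ(67) = 67 − 1 = 66 = 2 · 3 · 11.
It suffices to check that the order of 5 is not a proper divisor of 66: compute 5^(66/q) for q ∈ {2, 3, 11}.
5^33 ≡ 66 (mod 67)  [q = 2: ≢ 1 ✓]
5^22 ≡ 1 (mod 67)  [q = 3: ≡ 1 ✗]
5^6 ≡ 14 (mod 67)  [q = 11: ≢ 1 ✓]
The check at q = 3 fails, so 5 generates a proper subgroup.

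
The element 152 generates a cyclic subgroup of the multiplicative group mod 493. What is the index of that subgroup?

32

ord(152) | φ(493) = φ(17·29) = (17−1)·(29−1) = 16·28 = 448 = 2^6 · 7.
Divisors of 448: 1, 2, 4, 7, 8, 14, 16, 28, 32, 56, 64, 112, 224, 448.
Check 152^d mod 493 for each divisor in increasing order:
152^1 ≡ 152
152^2 ≡ 426
152^4 ≡ 52
152^7 ≡ 407
152^8 ≡ 239
152^14 ≡ 1
Thus |⟨152⟩| = ord(152) = 14.
Index = |(Z/493Z)^×| / |⟨152⟩| = 448 / 14 = 32.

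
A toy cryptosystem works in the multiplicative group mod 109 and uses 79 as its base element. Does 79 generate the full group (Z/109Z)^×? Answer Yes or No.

φ(109) = 109 − 1 = 108 = 2^2 · 3^3.
It suffices to check that the order of 79 is not a proper divisor of 108: compute 79^(108/q) for q ∈ {2, 3}.
79^54 ≡ 108 (mod 109)  [q = 2: ≢ 1 ✓]
79^36 ≡ 45 (mod 109)  [q = 3: ≢ 1 ✓]
Every test exponent gives a nontrivial residue, hence 79 generates the full group.

Yes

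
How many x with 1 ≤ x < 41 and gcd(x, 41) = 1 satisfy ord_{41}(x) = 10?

4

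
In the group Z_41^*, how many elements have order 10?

φ(41) = 41 − 1 = 40 = 2^3 · 5.
(Z/41Z)^× is cyclic (|G| = 40); a cyclic group of order m has exactly φ(d) elements of each order d | m, and none otherwise.
10 = 2 · 5 divides 40, and φ(10) = 4.

4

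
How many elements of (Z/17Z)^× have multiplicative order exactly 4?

2

φ(17) = 17 − 1 = 16 = 2^4.
In a cyclic group of order 16, there are φ(d) elements of order d for each divisor d of 16, and zero for non-divisors.
4 = 2^2 divides 16, and φ(4) = 2.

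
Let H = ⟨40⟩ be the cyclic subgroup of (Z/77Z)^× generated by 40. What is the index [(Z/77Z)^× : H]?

2

The order of 40 must divide φ(77) = φ(7·11) = (7−1)·(11−1) = 6·10 = 60 = 2^2 · 3 · 5.
Divisors of 60: 1, 2, 3, 4, 5, 6, 10, 12, 15, 20, 30, 60.
Compute 40^d (mod 77) for the divisors d until we hit 1:
40^1 ≡ 40 (mod 77)
40^2 ≡ 60 (mod 77)
40^3 ≡ 13 (mod 77)
40^4 ≡ 58 (mod 77)
40^5 ≡ 10 (mod 77)
40^6 ≡ 15 (mod 77)
40^10 ≡ 23 (mod 77)
40^12 ≡ 71 (mod 77)
40^15 ≡ 76 (mod 77)
40^20 ≡ 67 (mod 77)
40^30 ≡ 1 (mod 77) ✓
Thus |⟨40⟩| = ord(40) = 30.
[(Z/77Z)^× : ⟨40⟩] = 60/30 = 2.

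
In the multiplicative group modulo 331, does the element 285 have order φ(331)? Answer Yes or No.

Yes

φ(331) = 331 − 1 = 330 = 2 · 3 · 5 · 11.
It suffices to check that the order of 285 is not a proper divisor of 330: compute 285^(330/q) for q ∈ {2, 3, 5, 11}.
285^165 ≡ 330 (mod 331)  [q = 2: ≢ 1 ✓]
285^110 ≡ 31 (mod 331)  [q = 3: ≢ 1 ✓]
285^66 ≡ 64 (mod 331)  [q = 5: ≢ 1 ✓]
285^30 ≡ 120 (mod 331)  [q = 11: ≢ 1 ✓]
All checks pass, so 285 has order 330 and is a primitive root modulo 331.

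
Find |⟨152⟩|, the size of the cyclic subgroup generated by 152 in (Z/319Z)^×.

The order of 152 must divide φ(319) = φ(11·29) = (11−1)·(29−1) = 10·28 = 280 = 2^3 · 5 · 7.
Divisors of 280: 1, 2, 4, 5, 7, 8, 10, 14, 20, 28, 35, 40, 56, 70, 140, 280.
Test each divisor d:
152^1 ≡ 152 (mod 319)
152^2 ≡ 136 (mod 319)
152^4 ≡ 313 (mod 319)
152^5 ≡ 45 (mod 319)
152^7 ≡ 59 (mod 319)
152^8 ≡ 36 (mod 319)
152^10 ≡ 111 (mod 319)
152^14 ≡ 291 (mod 319)
152^20 ≡ 199 (mod 319)
152^28 ≡ 146 (mod 319)
152^35 ≡ 1 (mod 319) ✓
So ord_319(152) = 35.

35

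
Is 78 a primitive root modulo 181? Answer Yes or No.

φ(181) = 181 − 1 = 180 = 2^2 · 3^2 · 5.
An element g generates (Z/181Z)^× iff g^(180/q) ≢ 1 (mod 181) for each prime q ∈ {2, 3, 5}.
78^90 ≡ 180 (mod 181)  [q = 2: ≢ 1 ✓]
78^60 ≡ 132 (mod 181)  [q = 3: ≢ 1 ✓]
78^36 ≡ 59 (mod 181)  [q = 5: ≢ 1 ✓]
Every test exponent gives a nontrivial residue, hence 78 generates the full group.

Yes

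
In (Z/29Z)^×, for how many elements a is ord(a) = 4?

φ(29) = 29 − 1 = 28 = 2^2 · 7.
Since (Z/29Z)^× is cyclic of order 28, the number of elements of order d is φ(d) when d | 28 and 0 otherwise.
4 = 2^2 divides 28, and φ(4) = 2.

2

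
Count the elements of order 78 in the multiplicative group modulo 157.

24

φ(157) = 157 − 1 = 156 = 2^2 · 3 · 13.
(Z/157Z)^× is cyclic (|G| = 156); a cyclic group of order m has exactly φ(d) elements of each order d | m, and none otherwise.
78 = 2 · 3 · 13 divides 156, and φ(78) = 24.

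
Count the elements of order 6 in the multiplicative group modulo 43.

φ(43) = 43 − 1 = 42 = 2 · 3 · 7.
(Z/43Z)^× is cyclic (|G| = 42); a cyclic group of order m has exactly φ(d) elements of each order d | m, and none otherwise.
6 = 2 · 3 divides 42, and φ(6) = 2.

2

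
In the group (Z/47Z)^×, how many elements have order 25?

φ(47) = 47 − 1 = 46 = 2 · 23.
(Z/47Z)^× is cyclic (|G| = 46); a cyclic group of order m has exactly φ(d) elements of each order d | m, and none otherwise.
Here 46 is not a multiple of 25, so there are no elements of order 25.

0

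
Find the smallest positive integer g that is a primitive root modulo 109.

6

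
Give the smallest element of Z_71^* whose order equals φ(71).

7

φ(71) = 71 − 1 = 70 = 2 · 5 · 7.
Test candidates g = 2, 3, … against the prime factors q ∈ {2, 5, 7} of φ(71): g is a generator iff g^(70/q) ≢ 1 for every such q.
g = 2: 2^35 ≡ 1 — hits 1, so not a primitive root.
g = 3: 3^35 ≡ 1 — hits 1, so not a primitive root.
g = 4: 4^35 ≡ 1 — hits 1, so not a primitive root.
g = 5: 5^35 ≡ 1 — hits 1, so not a primitive root.
g = 6: 6^35 ≡ 1 — hits 1, so not a primitive root.
g = 7: 7^35 ≡ 70; 7^14 ≡ 54; 7^10 ≡ 45 — none is 1, so 7 is a primitive root.
The smallest primitive root modulo 71 is 7.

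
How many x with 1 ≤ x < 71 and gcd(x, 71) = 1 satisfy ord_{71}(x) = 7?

6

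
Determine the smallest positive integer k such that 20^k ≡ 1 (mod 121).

55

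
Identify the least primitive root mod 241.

7

φ(241) = 241 − 1 = 240 = 2^4 · 3 · 5.
g is a primitive root iff g^(240/q) ≢ 1 (mod 241) for each prime q ∈ {2, 3, 5}.
g = 2: 2^120 ≡ 1 — hits 1, so not a primitive root.
g = 3: 3^120 ≡ 1 — hits 1, so not a primitive root.
g = 4: 4^120 ≡ 1 — hits 1, so not a primitive root.
g = 5: 5^120 ≡ 1 — hits 1, so not a primitive root.
g = 6: 6^120 ≡ 1 — hits 1, so not a primitive root.
g = 7: 7^120 ≡ 240; 7^80 ≡ 15; 7^48 ≡ 91 — none is 1, so 7 is a primitive root.
Hence the least primitive root of 241 is 7.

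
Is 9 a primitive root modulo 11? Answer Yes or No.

No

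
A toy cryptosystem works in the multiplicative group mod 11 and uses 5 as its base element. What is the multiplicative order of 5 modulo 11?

5

The order of 5 must divide φ(11) = 11 − 1 = 10 = 2 · 5.
Divisors of 10: 1, 2, 5, 10.
Test each divisor d:
5^1 ≡ 5 (mod 11)
5^2 ≡ 3 (mod 11)
5^5 ≡ 1 (mod 11) ✓
Hence ord(5) = 5.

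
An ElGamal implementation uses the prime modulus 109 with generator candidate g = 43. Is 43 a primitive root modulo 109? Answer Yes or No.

No

φ(109) = 109 − 1 = 108 = 2^2 · 3^3.
43 is a primitive root mod 109 iff 43^(φ(109)/q) ≢ 1 for every prime q | φ(109), i.e. q ∈ {2, 3}.
43^54 ≡ 1 (mod 109)  [q = 2: ≡ 1 ✗]
43^36 ≡ 1 (mod 109)  [q = 3: ≡ 1 ✗]
43^54 ≡ 1 shows ord(43) | 54, strictly less than φ(109); not a primitive root.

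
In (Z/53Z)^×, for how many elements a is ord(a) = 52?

φ(53) = 53 − 1 = 52 = 2^2 · 13.
(Z/53Z)^× is cyclic (|G| = 52); a cyclic group of order m has exactly φ(d) elements of each order d | m, and none otherwise.
52 = 2^2 · 13 divides 52, and φ(52) = 24.

24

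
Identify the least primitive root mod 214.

φ(214) = φ(2)·φ(107) = 1·106 = 106 = 2 · 53.
Test candidates g = 2, 3, … against the prime factors q ∈ {2, 53} of φ(214): g is a generator iff g^(106/q) ≢ 1 for every such q.
g = 2: gcd(2, 214) = 2 > 1, not a unit — skip.
g = 3: 3^53 ≡ 1 — hits 1, so not a primitive root.
g = 4: gcd(4, 214) = 2 > 1, not a unit — skip.
g = 5: 5^53 ≡ 213; 5^2 ≡ 25 — none is 1, so 5 is a primitive root.
The smallest primitive root modulo 214 is 5.

5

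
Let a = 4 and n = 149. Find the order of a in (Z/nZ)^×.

74

ord(4) | φ(149) = 149 − 1 = 148 = 2^2 · 37.
Divisors of 148: 1, 2, 4, 37, 74, 148.
Test each divisor d:
4^1 ≡ 4 (mod 149)
4^2 ≡ 16 (mod 149)
4^4 ≡ 107 (mod 149)
4^37 ≡ 148 (mod 149)
4^74 ≡ 1 (mod 149) ✓
The smallest such exponent is 74, so the order of 4 is 74.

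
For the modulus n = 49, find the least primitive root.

3

φ(49) = φ(7^2) = 7·(7−1) = 42 = 2 · 3 · 7.
Test candidates g = 2, 3, … against the prime factors q ∈ {2, 3, 7} of φ(49): g is a generator iff g^(42/q) ≢ 1 for every such q.
g = 2: 2^21 ≡ 1 — hits 1, so not a primitive root.
g = 3: 3^21 ≡ 48; 3^14 ≡ 30; 3^6 ≡ 43 — none is 1, so 3 is a primitive root.
The smallest primitive root modulo 49 is 3.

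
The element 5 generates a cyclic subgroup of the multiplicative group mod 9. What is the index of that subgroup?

Since 5 ∈ (Z/9Z)^×, its order divides φ(9) = φ(3^2) = 3·(3−1) = 6 = 2 · 3.
Divisors of 6: 1, 2, 3, 6.
Evaluate successive powers at the divisors of 6:
5^1 ≡ 5 (mod 9)
5^2 ≡ 7 (mod 9)
5^3 ≡ 8 (mod 9)
5^6 ≡ 1 (mod 9) ✓
Thus |⟨5⟩| = ord(5) = 6.
Index = |(Z/9Z)^×| / |⟨5⟩| = 6 / 6 = 1.

1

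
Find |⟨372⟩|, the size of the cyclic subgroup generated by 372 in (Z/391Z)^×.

88

Since 372 ∈ (Z/391Z)^×, its order divides φ(391) = φ(17·23) = (17−1)·(23−1) = 16·22 = 352 = 2^5 · 11.
Divisors of 352: 1, 2, 4, 8, 11, 16, 22, 32, 44, 88, 176, 352.
Evaluate successive powers at the divisors of 352:
372^1 ≡ 372 (mod 391)
372^2 ≡ 361 (mod 391)
372^4 ≡ 118 (mod 391)
372^8 ≡ 239 (mod 391)
372^11 ≡ 162 (mod 391)
372^16 ≡ 35 (mod 391)
372^22 ≡ 47 (mod 391)
372^32 ≡ 52 (mod 391)
372^44 ≡ 254 (mod 391)
372^88 ≡ 1 (mod 391) ✓
Hence ord(372) = 88.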